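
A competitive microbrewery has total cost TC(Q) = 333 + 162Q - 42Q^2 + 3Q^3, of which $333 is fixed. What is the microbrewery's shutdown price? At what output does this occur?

Short-run supply begins at min AVC. From VC = 162Q - 42Q^2 + 3Q^3, AVC = 162 - 42Q + 3Q^2.
At the minimum of AVC, MC = AVC. MC = 162 - 84Q + 9Q^2; setting MC = AVC gives 6Q^2 - 42Q = 0, so Q = 7. min AVC = 15.
The firm shuts down for any P below $15.

$15 per unit, at Q = 7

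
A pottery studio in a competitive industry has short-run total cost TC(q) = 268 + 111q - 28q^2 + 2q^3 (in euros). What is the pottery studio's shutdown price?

€13 per unit

Short-run supply begins at min AVC. From VC = 111q - 28q^2 + 2q^3, AVC = 111 - 28q + 2q^2.
dAVC/dq = -28 + 4q = 0 gives q = 7. min AVC = 111 - 28·7 + 2·7^2 = 13.
So the shutdown price is €13.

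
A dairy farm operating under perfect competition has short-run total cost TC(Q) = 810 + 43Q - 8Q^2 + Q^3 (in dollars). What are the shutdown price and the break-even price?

Shutdown price = min AVC. AVC = 43 - 8Q + Q^2, with vertex at Q = 4 and minimum $27.
ATC = 810/Q + 43 - 8Q + Q^2. Setting dATC/dQ = −810/Q^2 − 8 + 2Q = 0 gives Q = 9 (since 2·9^3 − 8·9^2 = 810).
min ATC = 810/9 + 43 − 8·9 + 9^2 = $142. That is the break-even price.
Between these two prices the firm operates at a loss; above $142 it earns a profit.

Shutdown price = $27; break-even price = $142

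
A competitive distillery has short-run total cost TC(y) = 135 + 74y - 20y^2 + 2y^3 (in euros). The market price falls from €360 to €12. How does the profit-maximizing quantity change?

Output falls from 11 to 0 (the firm shuts down)

MC = 74 - 40y + 6y^2; the shutdown threshold is min AVC = €24 (at y = 5).
At P = €360 ≥ min AVC, set P = MC on the rising branch: y = 11.
At P = €12 < min AVC = €24, price no longer covers variable cost at any output, so the firm shuts down: y = 0.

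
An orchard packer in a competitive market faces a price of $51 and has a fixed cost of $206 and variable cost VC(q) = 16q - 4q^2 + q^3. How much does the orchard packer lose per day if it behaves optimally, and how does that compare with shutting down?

AVC = 16 - 4q + q^2 has its minimum $12 at q = 2; price $51 clears that bar, so the firm operates.
With MC = 16 - 8q + 3q^2, P = MC on the upward-sloping part at q* = 5.
TR = 51·5 = 255. TC = 206 + 105 = 311. Profit = 255 − 311 = -$56.
By producing, the firm covers all variable cost plus $150 of fixed cost; shutting down would lose the full $206.

Profit = -$56 at q = 5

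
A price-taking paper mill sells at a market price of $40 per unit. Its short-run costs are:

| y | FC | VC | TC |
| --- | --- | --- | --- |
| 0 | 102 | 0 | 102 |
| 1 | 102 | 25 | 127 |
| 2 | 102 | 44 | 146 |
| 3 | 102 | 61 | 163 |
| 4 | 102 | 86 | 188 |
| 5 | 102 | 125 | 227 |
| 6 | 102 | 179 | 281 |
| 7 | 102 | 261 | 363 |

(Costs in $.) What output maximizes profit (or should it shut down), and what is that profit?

y = 5; profit = -$27

Profit at each row (π = 40y − TC): y=0: -102; y=1: -87; y=2: -66; y=3: -43; y=4: -28; y=5: -27; y=6: -41; y=7: -83.
Profit is maximized at y = 5. AVC there is 125/5 = $25 ≤ P, so producing beats shutting down (which would give -$102).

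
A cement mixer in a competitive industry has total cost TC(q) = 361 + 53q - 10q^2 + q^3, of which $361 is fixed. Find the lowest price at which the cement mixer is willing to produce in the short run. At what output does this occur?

$28 per unit, at q = 5

The firm shuts down when price falls below the minimum of average variable cost. AVC = VC/q = 53 - 10q + q^2.
At the minimum of AVC, MC = AVC. MC = 53 - 20q + 3q^2; setting MC = AVC gives 2q^2 - 10q = 0, so q = 5. min AVC = 28.
For P < $28 the firm produces nothing.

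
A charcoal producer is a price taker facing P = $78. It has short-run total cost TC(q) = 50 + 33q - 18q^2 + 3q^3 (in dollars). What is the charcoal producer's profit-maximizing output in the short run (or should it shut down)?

Produce at q = 5

Variable cost is VC = 33q - 18q^2 + 3q^3, so AVC = VC/q = 33 - 18q + 3q^2 and MC = dTC/dq = 33 - 36q + 9q^2.
AVC hits its minimum where MC = AVC, at q = 3, giving min AVC = 33 - 18·3 + 3·3^2 = $6.
Since P = $78 ≥ min AVC = $6, price covers variable cost and the firm should produce.
Solving P = MC: -45 - 36q + 9q^2 = 0 ⇒ q = -1 or 5. On the upward-sloping branch, q* = 5.
Check: AVC at q = 5 is $18 ≤ P, so revenue covers variable cost.
Profit = P·q − TC = 78·5 − 140 = $250.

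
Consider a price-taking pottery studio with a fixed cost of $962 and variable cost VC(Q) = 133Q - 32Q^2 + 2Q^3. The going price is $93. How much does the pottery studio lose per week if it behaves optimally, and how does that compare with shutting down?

Profit = -$162 at Q = 10

AVC = 133 - 32Q + 2Q^2 has its minimum $5 at Q = 8; price $93 clears that bar, so the firm operates.
With MC = 133 - 64Q + 6Q^2, P = MC on the upward-sloping part at Q* = 10.
TR = 93·10 = 930. TC = 962 + 130 = 1092. Profit = 930 − 1092 = -$162.
By producing, the firm covers all variable cost plus $800 of fixed cost; shutting down would lose the full $962.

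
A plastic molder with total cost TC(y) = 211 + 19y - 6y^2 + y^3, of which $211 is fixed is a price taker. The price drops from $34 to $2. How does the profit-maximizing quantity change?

Output falls from 5 to 0 (the firm shuts down)

MC = 19 - 12y + 3y^2; the shutdown threshold is min AVC = $10 (at y = 3).
With P = $34 above the shutdown price, P = MC gives y = 5.
At P = $2 < min AVC = $10, price no longer covers variable cost at any output, so the firm shuts down: y = 0.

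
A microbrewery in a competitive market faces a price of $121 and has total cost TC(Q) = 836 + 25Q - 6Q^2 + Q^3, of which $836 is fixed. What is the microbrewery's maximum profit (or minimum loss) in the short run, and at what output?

AVC = 25 - 6Q + Q^2; min AVC = $16 at Q = 3. Since P = $121 ≥ min AVC, the firm produces.
With MC = 25 - 12Q + 3Q^2, P = MC on the upward-sloping part at Q* = 8.
TR = 121·8 = 968. TC = 836 + 328 = 1164. Profit = 968 − 1164 = -$196.
That loss of $196 beats the $836 the firm would lose by shutting down; producing recovers $640 of fixed cost.

Profit = -$196 at Q = 8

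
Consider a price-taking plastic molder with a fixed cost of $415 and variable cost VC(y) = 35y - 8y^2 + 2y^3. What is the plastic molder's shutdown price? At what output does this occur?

Short-run supply begins at min AVC. From VC = 35y - 8y^2 + 2y^3, AVC = 35 - 8y + 2y^2.
At the minimum of AVC, MC = AVC. MC = 35 - 16y + 6y^2; setting MC = AVC gives 4y^2 - 8y = 0, so y = 2. min AVC = 27.
For P < $27 the firm produces nothing.

$27 per unit, at y = 2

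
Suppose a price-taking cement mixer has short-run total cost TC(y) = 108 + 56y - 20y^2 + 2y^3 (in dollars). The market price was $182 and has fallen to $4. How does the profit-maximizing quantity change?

Output falls from 9 to 0 (the firm shuts down)

AVC = 56 - 20y + 2y^2, minimized at y = 5 where min AVC = $6. MC = 56 - 40y + 6y^2.
With P = $182 above the shutdown price, P = MC gives y = 9.
At P = $4 < min AVC = $6, price no longer covers variable cost at any output, so the firm shuts down: y = 0.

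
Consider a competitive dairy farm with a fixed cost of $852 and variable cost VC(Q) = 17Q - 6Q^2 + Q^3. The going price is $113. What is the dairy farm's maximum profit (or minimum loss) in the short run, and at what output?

Profit = -$212 at Q = 8

AVC = 17 - 6Q + Q^2; min AVC = $8 at Q = 3. Since P = $113 ≥ min AVC, the firm produces.
MC = 17 - 12Q + 3Q^2. Setting P = MC and taking the root on the rising branch gives Q* = 8.
TR = 113·8 = 904. TC = 852 + 264 = 1116. Profit = 904 − 1116 = -$212.
Shutting down would mean losing the fixed cost of $852, so operating at a loss of $212 is better by $640.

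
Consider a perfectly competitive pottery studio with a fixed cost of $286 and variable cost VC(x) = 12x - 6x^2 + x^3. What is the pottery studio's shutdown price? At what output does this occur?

$3 per unit, at x = 3

The firm shuts down when price falls below the minimum of average variable cost. AVC = VC/x = 12 - 6x + x^2.
dAVC/dx = -6 + 2x = 0 gives x = 3. min AVC = 12 - 6·3 + 3^2 = 3.
So the shutdown price is $3.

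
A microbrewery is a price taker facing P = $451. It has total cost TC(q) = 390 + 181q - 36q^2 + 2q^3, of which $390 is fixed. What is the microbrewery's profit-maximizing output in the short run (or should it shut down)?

Strip out fixed cost: VC = 181q - 36q^2 + 2q^3. Then AVC = 181 - 36q + 2q^2 and MC = 181 - 72q + 6q^2.
The AVC parabola has its vertex at q = 36/4 = 9, where AVC = 181 - 36·9 + 2·9^2 = $19.
P = $451 exceeds min AVC = $19, so the firm stays open.
P = MC gives -270 - 72q + 6q^2 = 0, with roots -3 and 15. Take the larger (rising MC): q* = 15.
Check: AVC at q = 15 is $91 ≤ P, so revenue covers variable cost.
Profit = P·q − TC = 451·15 − 1755 = $5010.

Produce at q = 15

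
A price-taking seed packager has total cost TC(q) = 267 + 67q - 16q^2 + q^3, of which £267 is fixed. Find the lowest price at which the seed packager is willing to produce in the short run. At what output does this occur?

Short-run supply begins at min AVC. From VC = 67q - 16q^2 + q^3, AVC = 67 - 16q + q^2.
At the minimum of AVC, MC = AVC. MC = 67 - 32q + 3q^2; setting MC = AVC gives 2q^2 - 16q = 0, so q = 8. min AVC = 3.
For P < £3 the firm produces nothing.

£3 per unit, at q = 8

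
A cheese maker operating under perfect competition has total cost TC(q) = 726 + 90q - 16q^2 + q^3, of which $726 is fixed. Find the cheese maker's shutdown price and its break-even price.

Shutdown price = $26; break-even price = $101

Shutdown price = min AVC. AVC = 90 - 16q + q^2, with vertex at q = 8 and minimum $26.
ATC = 726/q + 90 - 16q + q^2. Setting dATC/dq = −726/q^2 − 16 + 2q = 0 gives q = 11 (since 2·11^3 − 16·11^2 = 726).
min ATC = 726/11 + 90 − 16·11 + 11^2 = $101. That is the break-even price.
For $26 ≤ P < $101 the firm produces at a loss; below $26 it shuts down.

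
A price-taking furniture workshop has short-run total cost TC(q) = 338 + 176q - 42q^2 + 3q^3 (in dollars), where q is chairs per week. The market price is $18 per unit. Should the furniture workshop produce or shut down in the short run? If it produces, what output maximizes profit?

Variable cost is VC = 176q - 42q^2 + 3q^3, so AVC = VC/q = 176 - 42q + 3q^2 and MC = dTC/dq = 176 - 84q + 9q^2.
AVC is minimized where dAVC/dq = -42 + 6q = 0, at q = 7; min AVC = 176 - 42·7 + 3·7^2 = $29.
With P < min AVC ($18 < $29), every unit sold adds to the loss.
Shutting down limits the loss to fixed cost, $338.

Shut down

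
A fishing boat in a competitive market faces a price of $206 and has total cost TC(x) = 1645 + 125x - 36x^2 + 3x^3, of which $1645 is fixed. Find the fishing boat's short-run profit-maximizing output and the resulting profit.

Profit = -$187 at x = 9

AVC = 125 - 36x + 3x^2 has its minimum $17 at x = 6; price $206 clears that bar, so the firm operates.
With MC = 125 - 72x + 9x^2, P = MC on the upward-sloping part at x* = 9.
TR = 206·9 = 1854. TC = 1645 + 396 = 2041. Profit = 1854 − 2041 = -$187.
That loss of $187 beats the $1645 the firm would lose by shutting down; producing recovers $1458 of fixed cost.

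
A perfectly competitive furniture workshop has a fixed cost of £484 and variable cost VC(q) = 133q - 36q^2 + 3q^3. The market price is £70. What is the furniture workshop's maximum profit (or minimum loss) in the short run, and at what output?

Profit = -£190 at q = 7

AVC = 133 - 36q + 3q^2; min AVC = £25 at q = 6. Since P = £70 ≥ min AVC, the firm produces.
With MC = 133 - 72q + 9q^2, P = MC on the upward-sloping part at q* = 7.
TR = 70·7 = 490. TC = 484 + 196 = 680. Profit = 490 − 680 = -£190.
That loss of £190 beats the £484 the firm would lose by shutting down; producing recovers £294 of fixed cost.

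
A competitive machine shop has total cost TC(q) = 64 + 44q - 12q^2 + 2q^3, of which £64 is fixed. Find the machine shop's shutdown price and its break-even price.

Shutdown price = £26; break-even price = £44

AVC = 44 - 12q + 2q^2; minimized at q = 3, giving min AVC = £26. That is the shutdown price.
ATC = 64/q + 44 - 12q + 2q^2. Setting dATC/dq = −64/q^2 − 12 + 4q = 0 gives q = 4 (since 4·4^3 − 12·4^2 = 64).
min ATC = 64/4 + 44 − 12·4 + 2·4^2 = £44. That is the break-even price.
Between these two prices the firm operates at a loss; above £44 it earns a profit.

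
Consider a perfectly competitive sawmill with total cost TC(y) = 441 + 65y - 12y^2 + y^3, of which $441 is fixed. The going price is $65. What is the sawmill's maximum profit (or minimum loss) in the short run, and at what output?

Profit = -$185 at y = 8

AVC = 65 - 12y + y^2; min AVC = $29 at y = 6. Since P = $65 ≥ min AVC, the firm produces.
MC = 65 - 24y + 3y^2. Setting P = MC and taking the root on the rising branch gives y* = 8.
TR = 65·8 = 520. TC = 441 + 264 = 705. Profit = 520 − 705 = -$185.
That loss of $185 beats the $441 the firm would lose by shutting down; producing recovers $256 of fixed cost.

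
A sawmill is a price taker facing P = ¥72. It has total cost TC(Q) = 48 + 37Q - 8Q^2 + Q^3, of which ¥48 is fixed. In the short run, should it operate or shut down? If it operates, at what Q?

From TC, MC = TC'(Q) = 37 - 16Q + 3Q^2 and AVC = VC/Q = 37 - 8Q + Q^2.
The AVC parabola has its vertex at Q = 8/2 = 4, where AVC = 37 - 8·4 + 4^2 = ¥21.
Since P = ¥72 ≥ min AVC = ¥21, price covers variable cost and the firm should produce.
Set P = MC: 72 = 37 - 16Q + 3Q^2 → -35 - 16Q + 3Q^2 = 0. The roots are Q = -5/3 and Q = 7; the profit-maximizing output is on the rising part of MC, so Q* = 7.
Check: AVC at Q = 7 is ¥30 ≤ P, so revenue covers variable cost.
Profit = P·Q − TC = 72·7 − 258 = ¥246.

Produce at Q = 7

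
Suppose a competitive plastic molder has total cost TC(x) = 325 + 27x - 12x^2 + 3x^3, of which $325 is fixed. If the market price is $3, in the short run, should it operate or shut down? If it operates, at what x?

Strip out fixed cost: VC = 27x - 12x^2 + 3x^3. Then AVC = 27 - 12x + 3x^2 and MC = 27 - 24x + 9x^2.
The AVC parabola has its vertex at x = 12/6 = 2, where AVC = 27 - 12·2 + 3·2^2 = $15.
With P < min AVC ($3 < $15), every unit sold adds to the loss.
Best response: produce nothing and absorb the $325 fixed cost.

Shut down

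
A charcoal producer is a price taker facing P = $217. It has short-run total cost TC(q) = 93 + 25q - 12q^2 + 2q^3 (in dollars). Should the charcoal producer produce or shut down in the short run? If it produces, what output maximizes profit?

Strip out fixed cost: VC = 25q - 12q^2 + 2q^3. Then AVC = 25 - 12q + 2q^2 and MC = 25 - 24q + 6q^2.
The AVC parabola has its vertex at q = 12/4 = 3, where AVC = 25 - 12·3 + 2·3^2 = $7.
P = $217 exceeds min AVC = $7, so the firm stays open.
P = MC gives -192 - 24q + 6q^2 = 0, with roots -4 and 8. Take the larger (rising MC): q* = 8.
Check: AVC at q = 8 is $57 ≤ P, so revenue covers variable cost.
Profit = P·q − TC = 217·8 − 549 = $1187.

Produce at q = 8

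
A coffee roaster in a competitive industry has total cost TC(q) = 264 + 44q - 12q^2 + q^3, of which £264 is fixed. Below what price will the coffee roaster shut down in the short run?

Short-run supply begins at min AVC. From VC = 44q - 12q^2 + q^3, AVC = 44 - 12q + q^2.
dAVC/dq = -12 + 2q = 0 gives q = 6. min AVC = 44 - 12·6 + 6^2 = 8.
So the shutdown price is £8.

£8 per unit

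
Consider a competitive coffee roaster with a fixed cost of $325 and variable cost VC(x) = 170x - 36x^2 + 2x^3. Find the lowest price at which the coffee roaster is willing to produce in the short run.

$8 per unit

The firm shuts down when price falls below the minimum of average variable cost. AVC = VC/x = 170 - 36x + 2x^2.
At the minimum of AVC, MC = AVC. MC = 170 - 72x + 6x^2; setting MC = AVC gives 4x^2 - 36x = 0, so x = 9. min AVC = 8.
The firm shuts down for any P below $8.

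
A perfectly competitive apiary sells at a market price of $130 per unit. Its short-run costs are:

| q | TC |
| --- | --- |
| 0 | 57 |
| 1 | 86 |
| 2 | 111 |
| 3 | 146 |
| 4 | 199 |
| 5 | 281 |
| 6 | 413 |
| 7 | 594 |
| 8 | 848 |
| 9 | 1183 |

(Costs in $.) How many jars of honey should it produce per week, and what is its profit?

q = 5; profit = $369

Tabulate TR − TC: q=0: -57; q=1: 44; q=2: 149; q=3: 244; q=4: 321; q=5: 369; q=6: 367; q=7: 316; q=8: 192; q=9: -13.
Profit is maximized at q = 5. AVC there is 224/5 = $44.80 ≤ P, so producing beats shutting down (which would give -$57).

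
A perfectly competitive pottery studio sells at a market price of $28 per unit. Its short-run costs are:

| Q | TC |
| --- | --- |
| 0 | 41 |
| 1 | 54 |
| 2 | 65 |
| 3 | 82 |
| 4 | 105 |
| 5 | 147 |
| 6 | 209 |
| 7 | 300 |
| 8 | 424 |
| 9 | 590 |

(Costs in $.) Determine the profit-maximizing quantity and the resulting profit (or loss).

Compute π = P·Q − TC at each output: Q=0: -41; Q=1: -26; Q=2: -9; Q=3: 2; Q=4: 7; Q=5: -7; Q=6: -41; Q=7: -104; Q=8: -200; Q=9: -338.
Profit is maximized at Q = 4. AVC there is 64/4 = $16 ≤ P, so producing beats shutting down (which would give -$41).

Q = 4; profit = $7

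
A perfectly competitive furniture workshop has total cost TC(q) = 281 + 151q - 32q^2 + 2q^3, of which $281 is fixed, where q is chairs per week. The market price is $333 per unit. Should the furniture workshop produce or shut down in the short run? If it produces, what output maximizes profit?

Strip out fixed cost: VC = 151q - 32q^2 + 2q^3. Then AVC = 151 - 32q + 2q^2 and MC = 151 - 64q + 6q^2.
The AVC parabola has its vertex at q = 32/4 = 8, where AVC = 151 - 32·8 + 2·8^2 = $23.
P = $333 exceeds min AVC = $23, so the firm stays open.
P = MC gives -182 - 64q + 6q^2 = 0, with roots -7/3 and 13. Take the larger (rising MC): q* = 13.
Check: AVC at q = 13 is $73 ≤ P, so revenue covers variable cost.
Profit = P·q − TC = 333·13 − 1230 = $3099.

Produce at q = 13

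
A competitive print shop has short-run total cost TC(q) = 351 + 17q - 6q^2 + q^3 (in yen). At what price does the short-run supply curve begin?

¥8 per unit

The firm shuts down when price falls below the minimum of average variable cost. AVC = VC/q = 17 - 6q + q^2.
dAVC/dq = -6 + 2q = 0 gives q = 3. min AVC = 17 - 6·3 + 3^2 = 8.
The firm shuts down for any P below ¥8.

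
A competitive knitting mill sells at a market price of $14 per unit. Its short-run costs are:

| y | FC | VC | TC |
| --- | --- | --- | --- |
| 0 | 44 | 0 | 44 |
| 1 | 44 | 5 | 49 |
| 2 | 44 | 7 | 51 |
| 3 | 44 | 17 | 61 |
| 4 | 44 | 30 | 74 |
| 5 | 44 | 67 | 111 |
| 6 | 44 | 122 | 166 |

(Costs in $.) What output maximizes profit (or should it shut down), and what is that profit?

Profit at each row (π = 14y − TC): y=0: -44; y=1: -35; y=2: -23; y=3: -19; y=4: -18; y=5: -41; y=6: -82.
Profit is maximized at y = 4. AVC there is 30/4 = $7.50 ≤ P, so producing beats shutting down (which would give -$44).

y = 4; profit = -$18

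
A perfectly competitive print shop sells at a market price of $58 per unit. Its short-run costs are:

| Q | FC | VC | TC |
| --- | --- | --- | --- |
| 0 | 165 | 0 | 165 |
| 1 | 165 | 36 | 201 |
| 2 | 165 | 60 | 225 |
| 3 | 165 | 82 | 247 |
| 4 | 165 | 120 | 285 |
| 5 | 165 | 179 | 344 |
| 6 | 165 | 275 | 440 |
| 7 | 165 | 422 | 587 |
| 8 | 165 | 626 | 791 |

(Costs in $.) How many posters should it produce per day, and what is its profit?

Profit at each row (π = 58Q − TC): Q=0: -165; Q=1: -143; Q=2: -109; Q=3: -73; Q=4: -53; Q=5: -54; Q=6: -92; Q=7: -181; Q=8: -327.
Profit is maximized at Q = 4. AVC there is 120/4 = $30 ≤ P, so producing beats shutting down (which would give -$165).

Q = 4; profit = -$53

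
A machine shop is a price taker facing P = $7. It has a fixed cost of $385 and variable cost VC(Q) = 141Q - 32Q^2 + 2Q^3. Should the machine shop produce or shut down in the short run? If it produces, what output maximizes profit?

Shut down

From TC, MC = TC'(Q) = 141 - 64Q + 6Q^2 and AVC = VC/Q = 141 - 32Q + 2Q^2.
The AVC parabola has its vertex at Q = 32/4 = 8, where AVC = 141 - 32·8 + 2·8^2 = $13.
Since P = $7 < min AVC = $13, price fails to cover variable cost at any output.
Best response: produce nothing and absorb the $385 fixed cost.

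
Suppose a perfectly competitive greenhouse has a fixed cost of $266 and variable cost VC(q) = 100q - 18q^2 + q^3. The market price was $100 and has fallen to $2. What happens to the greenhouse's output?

MC = 100 - 36q + 3q^2; the shutdown threshold is min AVC = $19 (at q = 9).
With P = $100 above the shutdown price, P = MC gives q = 12.
At P = $2 < min AVC = $19, price no longer covers variable cost at any output, so the firm shuts down: q = 0.

Output falls from 12 to 0 (the firm shuts down)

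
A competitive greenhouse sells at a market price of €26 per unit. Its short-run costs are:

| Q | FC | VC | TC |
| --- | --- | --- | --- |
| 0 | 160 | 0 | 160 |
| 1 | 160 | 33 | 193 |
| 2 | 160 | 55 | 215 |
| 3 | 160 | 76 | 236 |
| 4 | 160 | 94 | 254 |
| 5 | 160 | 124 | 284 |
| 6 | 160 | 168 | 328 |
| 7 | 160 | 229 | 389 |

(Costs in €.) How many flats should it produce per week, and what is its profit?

Tabulate TR − TC: Q=0: -160; Q=1: -167; Q=2: -163; Q=3: -158; Q=4: -150; Q=5: -154; Q=6: -172; Q=7: -207.
Profit is maximized at Q = 4. AVC there is 94/4 = €23.50 ≤ P, so producing beats shutting down (which would give -€160).

Q = 4; profit = -€150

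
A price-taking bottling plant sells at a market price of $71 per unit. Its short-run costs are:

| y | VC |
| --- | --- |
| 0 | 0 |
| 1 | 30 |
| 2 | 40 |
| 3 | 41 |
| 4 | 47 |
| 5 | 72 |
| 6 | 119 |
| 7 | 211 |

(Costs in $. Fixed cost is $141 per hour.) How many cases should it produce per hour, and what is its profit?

y = 6; profit = $166

Profit at each row (π = 71y − TC): y=0: -141; y=1: -100; y=2: -39; y=3: 31; y=4: 96; y=5: 142; y=6: 166; y=7: 145.
Profit is maximized at y = 6. AVC there is 119/6 = $19.83 ≤ P, so producing beats shutting down (which would give -$141).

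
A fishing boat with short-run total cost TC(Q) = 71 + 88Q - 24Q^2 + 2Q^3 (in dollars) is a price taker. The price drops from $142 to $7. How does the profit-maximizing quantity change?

AVC = 88 - 24Q + 2Q^2, minimized at Q = 6 where min AVC = $16. MC = 88 - 48Q + 6Q^2.
At P = $142 ≥ min AVC, set P = MC on the rising branch: Q = 9.
At P = $7 < min AVC = $16, price no longer covers variable cost at any output, so the firm shuts down: Q = 0.

Output falls from 9 to 0 (the firm shuts down)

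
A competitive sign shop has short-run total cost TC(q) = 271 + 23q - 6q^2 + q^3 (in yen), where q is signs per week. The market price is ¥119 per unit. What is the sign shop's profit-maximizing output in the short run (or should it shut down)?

Produce at q = 8

From TC, MC = TC'(q) = 23 - 12q + 3q^2 and AVC = VC/q = 23 - 6q + q^2.
The AVC parabola has its vertex at q = 6/2 = 3, where AVC = 23 - 6·3 + 3^2 = ¥14.
Since P = ¥119 ≥ min AVC = ¥14, price covers variable cost and the firm should produce.
Set P = MC: 119 = 23 - 12q + 3q^2 → -96 - 12q + 3q^2 = 0. The roots are q = -4 and q = 8; the profit-maximizing output is on the rising part of MC, so q* = 8.
Check: AVC at q = 8 is ¥39 ≤ P, so revenue covers variable cost.
Profit = P·q − TC = 119·8 − 583 = ¥369.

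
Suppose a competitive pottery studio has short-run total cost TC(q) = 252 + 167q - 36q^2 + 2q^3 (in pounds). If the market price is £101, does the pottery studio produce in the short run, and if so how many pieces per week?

Produce at q = 11

Variable cost is VC = 167q - 36q^2 + 2q^3, so AVC = VC/q = 167 - 36q + 2q^2 and MC = dTC/dq = 167 - 72q + 6q^2.
The AVC parabola has its vertex at q = 36/4 = 9, where AVC = 167 - 36·9 + 2·9^2 = £5.
Because £101 ≥ £5, revenue can cover variable cost; the firm operates.
Set P = MC: 101 = 167 - 72q + 6q^2 → 66 - 72q + 6q^2 = 0. The roots are q = 1 and q = 11; the profit-maximizing output is on the rising part of MC, so q* = 11.
Check: AVC at q = 11 is £13 ≤ P, so revenue covers variable cost.
Profit = P·q − TC = 101·11 − 395 = £716.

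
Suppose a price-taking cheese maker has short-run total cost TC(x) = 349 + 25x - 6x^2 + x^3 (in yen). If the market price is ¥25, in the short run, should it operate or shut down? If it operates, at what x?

Produce at x = 4

From TC, MC = TC'(x) = 25 - 12x + 3x^2 and AVC = VC/x = 25 - 6x + x^2.
AVC is minimized where dAVC/dx = -6 + 2x = 0, at x = 3; min AVC = 25 - 6·3 + 3^2 = ¥16.
Because ¥25 ≥ ¥16, revenue can cover variable cost; the firm operates.
P = MC gives -12x + 3x^2 = 0, with roots 0 and 4. Take the larger (rising MC): x* = 4.
Check: AVC at x = 4 is ¥17 ≤ P, so revenue covers variable cost.
Profit = P·x − TC = 25·4 − 417 = -¥317, a loss, but smaller than the ¥349 fixed cost the firm would lose by shutting down.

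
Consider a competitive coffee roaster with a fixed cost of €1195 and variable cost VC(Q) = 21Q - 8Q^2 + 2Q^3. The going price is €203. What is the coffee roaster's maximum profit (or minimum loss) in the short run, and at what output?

Profit = -€215 at Q = 7

AVC = 21 - 8Q + 2Q^2 has its minimum €13 at Q = 2; price €203 clears that bar, so the firm operates.
MC = 21 - 16Q + 6Q^2. Setting P = MC and taking the root on the rising branch gives Q* = 7.
TR = 203·7 = 1421. TC = 1195 + 441 = 1636. Profit = 1421 − 1636 = -€215.
By producing, the firm covers all variable cost plus €980 of fixed cost; shutting down would lose the full €1195.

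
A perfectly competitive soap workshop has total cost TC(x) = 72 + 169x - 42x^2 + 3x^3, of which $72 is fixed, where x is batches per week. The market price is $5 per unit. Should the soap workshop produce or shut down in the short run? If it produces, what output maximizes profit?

Strip out fixed cost: VC = 169x - 42x^2 + 3x^3. Then AVC = 169 - 42x + 3x^2 and MC = 169 - 84x + 9x^2.
The AVC parabola has its vertex at x = 42/6 = 7, where AVC = 169 - 42·7 + 3·7^2 = $22.
With P < min AVC ($5 < $22), every unit sold adds to the loss.
Best response: produce nothing and absorb the $72 fixed cost.

Shut down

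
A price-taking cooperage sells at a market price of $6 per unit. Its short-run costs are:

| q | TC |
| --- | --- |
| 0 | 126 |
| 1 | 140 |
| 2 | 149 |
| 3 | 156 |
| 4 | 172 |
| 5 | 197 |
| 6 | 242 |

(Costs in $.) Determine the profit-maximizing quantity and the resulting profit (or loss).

Compute π = P·q − TC at each output: q=0: -126; q=1: -134; q=2: -137; q=3: -138; q=4: -148; q=5: -167; q=6: -206.
Profit is highest at q = 0. Equivalently, the lowest AVC in the table is 30/3 ≈ $10 at q = 3, and P = $6 falls below it — price never covers variable cost, so the firm shuts down and loses only its fixed cost.

q = 0 (shut down); profit = -$126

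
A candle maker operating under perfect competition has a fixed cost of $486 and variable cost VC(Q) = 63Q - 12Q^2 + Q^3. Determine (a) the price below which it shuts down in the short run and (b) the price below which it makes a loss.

Shutdown price = $27; break-even price = $90

Shutdown price = min AVC. AVC = 63 - 12Q + Q^2, with vertex at Q = 6 and minimum $27.
ATC = 486/Q + 63 - 12Q + Q^2. Setting dATC/dQ = −486/Q^2 − 12 + 2Q = 0 gives Q = 9 (since 2·9^3 − 12·9^2 = 486).
min ATC = 486/9 + 63 − 12·9 + 9^2 = $90. That is the break-even price.
Between these two prices the firm operates at a loss; above $90 it earns a profit.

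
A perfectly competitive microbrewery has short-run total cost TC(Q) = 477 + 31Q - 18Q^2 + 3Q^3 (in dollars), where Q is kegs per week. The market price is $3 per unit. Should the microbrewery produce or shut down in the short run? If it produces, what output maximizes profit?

Strip out fixed cost: VC = 31Q - 18Q^2 + 3Q^3. Then AVC = 31 - 18Q + 3Q^2 and MC = 31 - 36Q + 9Q^2.
The AVC parabola has its vertex at Q = 18/6 = 3, where AVC = 31 - 18·3 + 3·3^2 = $4.
With P < min AVC ($3 < $4), every unit sold adds to the loss.
Best response: produce nothing and absorb the $477 fixed cost.

Shut down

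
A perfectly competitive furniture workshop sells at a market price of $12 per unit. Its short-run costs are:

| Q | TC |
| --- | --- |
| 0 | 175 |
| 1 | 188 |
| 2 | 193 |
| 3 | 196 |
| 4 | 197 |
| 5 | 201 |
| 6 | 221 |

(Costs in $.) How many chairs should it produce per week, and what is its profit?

Tabulate TR − TC: Q=0: -175; Q=1: -176; Q=2: -169; Q=3: -160; Q=4: -149; Q=5: -141; Q=6: -149.
Profit is maximized at Q = 5. AVC there is 26/5 = $5.20 ≤ P, so producing beats shutting down (which would give -$175).

Q = 5; profit = -$141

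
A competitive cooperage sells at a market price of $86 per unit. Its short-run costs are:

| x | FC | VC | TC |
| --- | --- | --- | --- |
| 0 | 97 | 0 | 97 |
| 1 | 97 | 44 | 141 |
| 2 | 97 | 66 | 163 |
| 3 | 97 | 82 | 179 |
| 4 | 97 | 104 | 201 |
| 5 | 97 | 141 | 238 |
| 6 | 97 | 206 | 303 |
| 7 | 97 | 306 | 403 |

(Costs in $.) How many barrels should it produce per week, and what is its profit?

Compute π = P·x − TC at each output: x=0: -97; x=1: -55; x=2: 9; x=3: 79; x=4: 143; x=5: 192; x=6: 213; x=7: 199.
Profit is maximized at x = 6. AVC there is 206/6 = $34.33 ≤ P, so producing beats shutting down (which would give -$97).

x = 6; profit = $213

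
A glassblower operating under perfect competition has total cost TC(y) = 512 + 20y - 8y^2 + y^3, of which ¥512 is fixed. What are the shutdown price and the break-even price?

Shutdown price = min AVC. AVC = 20 - 8y + y^2, with vertex at y = 4 and minimum ¥4.
ATC = 512/y + 20 - 8y + y^2. Setting dATC/dy = −512/y^2 − 8 + 2y = 0 gives y = 8 (since 2·8^3 − 8·8^2 = 512).
min ATC = 512/8 + 20 − 8·8 + 8^2 = ¥84. That is the break-even price.
For ¥4 ≤ P < ¥84 the firm produces at a loss; below ¥4 it shuts down.

Shutdown price = ¥4; break-even price = ¥84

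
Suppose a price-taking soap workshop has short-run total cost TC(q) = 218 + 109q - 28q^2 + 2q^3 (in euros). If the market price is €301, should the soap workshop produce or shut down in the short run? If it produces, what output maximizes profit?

Variable cost is VC = 109q - 28q^2 + 2q^3, so AVC = VC/q = 109 - 28q + 2q^2 and MC = dTC/dq = 109 - 56q + 6q^2.
AVC is minimized where dAVC/dq = -28 + 4q = 0, at q = 7; min AVC = 109 - 28·7 + 2·7^2 = €11.
P = €301 exceeds min AVC = €11, so the firm stays open.
Set P = MC: 301 = 109 - 56q + 6q^2 → -192 - 56q + 6q^2 = 0. The roots are q = -8/3 and q = 12; the profit-maximizing output is on the rising part of MC, so q* = 12.
Check: AVC at q = 12 is €61 ≤ P, so revenue covers variable cost.
Profit = P·q − TC = 301·12 − 950 = €2662.

Produce at q = 12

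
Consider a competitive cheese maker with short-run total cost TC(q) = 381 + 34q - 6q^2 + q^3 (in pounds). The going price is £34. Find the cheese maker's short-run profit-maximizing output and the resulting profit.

AVC = 34 - 6q + q^2; min AVC = £25 at q = 3. Since P = £34 ≥ min AVC, the firm produces.
With MC = 34 - 12q + 3q^2, P = MC on the upward-sloping part at q* = 4.
TR = 34·4 = 136. TC = 381 + 104 = 485. Profit = 136 − 485 = -£349.
By producing, the firm covers all variable cost plus £32 of fixed cost; shutting down would lose the full £381.

Profit = -£349 at q = 4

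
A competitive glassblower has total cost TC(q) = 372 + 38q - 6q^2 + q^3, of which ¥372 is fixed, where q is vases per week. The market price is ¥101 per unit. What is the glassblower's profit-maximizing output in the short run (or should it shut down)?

Strip out fixed cost: VC = 38q - 6q^2 + q^3. Then AVC = 38 - 6q + q^2 and MC = 38 - 12q + 3q^2.
AVC hits its minimum where MC = AVC, at q = 3, giving min AVC = 38 - 6·3 + 3^2 = ¥29.
Since P = ¥101 ≥ min AVC = ¥29, price covers variable cost and the firm should produce.
Solving P = MC: -63 - 12q + 3q^2 = 0 ⇒ q = -3 or 7. On the upward-sloping branch, q* = 7.
Check: AVC at q = 7 is ¥45 ≤ P, so revenue covers variable cost.
Profit = P·q − TC = 101·7 − 687 = ¥20.

Produce at q = 7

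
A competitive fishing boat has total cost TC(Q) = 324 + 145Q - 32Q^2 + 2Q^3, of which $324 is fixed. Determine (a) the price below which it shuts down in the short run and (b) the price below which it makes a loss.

AVC = 145 - 32Q + 2Q^2; minimized at Q = 8, giving min AVC = $17. That is the shutdown price.
ATC = 324/Q + 145 - 32Q + 2Q^2. Setting dATC/dQ = −324/Q^2 − 32 + 4Q = 0 gives Q = 9 (since 4·9^3 − 32·9^2 = 324).
min ATC = 324/9 + 145 − 32·9 + 2·9^2 = $55. That is the break-even price.
For $17 ≤ P < $55 the firm produces at a loss; below $17 it shuts down.

Shutdown price = $17; break-even price = $55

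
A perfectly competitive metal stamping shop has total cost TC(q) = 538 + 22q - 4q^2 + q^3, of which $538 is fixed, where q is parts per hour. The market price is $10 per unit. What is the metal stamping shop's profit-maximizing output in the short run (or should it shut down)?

Shut down

From TC, MC = TC'(q) = 22 - 8q + 3q^2 and AVC = VC/q = 22 - 4q + q^2.
AVC hits its minimum where MC = AVC, at q = 2, giving min AVC = 22 - 4·2 + 2^2 = $18.
Since P = $10 < min AVC = $18, price fails to cover variable cost at any output.
Shutting down limits the loss to fixed cost, $538.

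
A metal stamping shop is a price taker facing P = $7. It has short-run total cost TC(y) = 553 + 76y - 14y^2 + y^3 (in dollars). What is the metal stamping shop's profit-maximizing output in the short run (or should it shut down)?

From TC, MC = TC'(y) = 76 - 28y + 3y^2 and AVC = VC/y = 76 - 14y + y^2.
The AVC parabola has its vertex at y = 14/2 = 7, where AVC = 76 - 14·7 + 7^2 = $27.
Since P = $7 < min AVC = $27, price fails to cover variable cost at any output.
Shutting down limits the loss to fixed cost, $553.

Shut down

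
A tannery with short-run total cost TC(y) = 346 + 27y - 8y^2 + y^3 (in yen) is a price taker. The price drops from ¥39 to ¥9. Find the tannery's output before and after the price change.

Output falls from 6 to 0 (the firm shuts down)

AVC = 27 - 8y + y^2, minimized at y = 4 where min AVC = ¥11. MC = 27 - 16y + 3y^2.
With P = ¥39 above the shutdown price, P = MC gives y = 6.
At P = ¥9 < min AVC = ¥11, price no longer covers variable cost at any output, so the firm shuts down: y = 0.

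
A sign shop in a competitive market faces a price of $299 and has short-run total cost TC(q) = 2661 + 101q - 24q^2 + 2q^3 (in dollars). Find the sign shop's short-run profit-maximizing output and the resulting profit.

AVC = 101 - 24q + 2q^2; min AVC = $29 at q = 6. Since P = $299 ≥ min AVC, the firm produces.
MC = 101 - 48q + 6q^2. Setting P = MC and taking the root on the rising branch gives q* = 11.
TR = 299·11 = 3289. TC = 2661 + 869 = 3530. Profit = 3289 − 3530 = -$241.
That loss of $241 beats the $2661 the firm would lose by shutting down; producing recovers $2420 of fixed cost.

Profit = -$241 at q = 11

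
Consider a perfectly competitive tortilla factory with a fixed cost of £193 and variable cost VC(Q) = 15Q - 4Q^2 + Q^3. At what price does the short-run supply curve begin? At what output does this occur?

The firm shuts down when price falls below the minimum of average variable cost. AVC = VC/Q = 15 - 4Q + Q^2.
dAVC/dQ = -4 + 2Q = 0 gives Q = 2. min AVC = 15 - 4·2 + 2^2 = 11.
For P < £11 the firm produces nothing.

£11 per unit, at Q = 2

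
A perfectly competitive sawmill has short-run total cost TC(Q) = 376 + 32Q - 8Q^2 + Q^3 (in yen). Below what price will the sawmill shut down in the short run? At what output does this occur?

¥16 per unit, at Q = 4

Short-run supply begins at min AVC. From VC = 32Q - 8Q^2 + Q^3, AVC = 32 - 8Q + Q^2.
dAVC/dQ = -8 + 2Q = 0 gives Q = 4. min AVC = 32 - 8·4 + 4^2 = 16.
For P < ¥16 the firm produces nothing.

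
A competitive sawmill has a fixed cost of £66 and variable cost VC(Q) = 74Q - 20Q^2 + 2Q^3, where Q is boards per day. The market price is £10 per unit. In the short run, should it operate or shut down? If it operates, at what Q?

Strip out fixed cost: VC = 74Q - 20Q^2 + 2Q^3. Then AVC = 74 - 20Q + 2Q^2 and MC = 74 - 40Q + 6Q^2.
AVC is minimized where dAVC/dQ = -20 + 4Q = 0, at Q = 5; min AVC = 74 - 20·5 + 2·5^2 = £24.
With P < min AVC (£10 < £24), every unit sold adds to the loss.
Shutting down limits the loss to fixed cost, £66.

Shut down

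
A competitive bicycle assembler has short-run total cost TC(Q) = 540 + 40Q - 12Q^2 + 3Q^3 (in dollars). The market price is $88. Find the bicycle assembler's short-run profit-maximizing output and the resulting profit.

Profit = -$348 at Q = 4

AVC = 40 - 12Q + 3Q^2; min AVC = $28 at Q = 2. Since P = $88 ≥ min AVC, the firm produces.
With MC = 40 - 24Q + 9Q^2, P = MC on the upward-sloping part at Q* = 4.
TR = 88·4 = 352. TC = 540 + 160 = 700. Profit = 352 − 700 = -$348.
Shutting down would mean losing the fixed cost of $540, so operating at a loss of $348 is better by $192.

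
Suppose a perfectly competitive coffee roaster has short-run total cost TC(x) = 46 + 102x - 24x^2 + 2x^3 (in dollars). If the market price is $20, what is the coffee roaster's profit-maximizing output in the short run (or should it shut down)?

Variable cost is VC = 102x - 24x^2 + 2x^3, so AVC = VC/x = 102 - 24x + 2x^2 and MC = dTC/dx = 102 - 48x + 6x^2.
AVC is minimized where dAVC/dx = -24 + 4x = 0, at x = 6; min AVC = 102 - 24·6 + 2·6^2 = $30.
With P < min AVC ($20 < $30), every unit sold adds to the loss.
The firm minimizes its loss by shutting down and losing only its fixed cost of $46.

Shut down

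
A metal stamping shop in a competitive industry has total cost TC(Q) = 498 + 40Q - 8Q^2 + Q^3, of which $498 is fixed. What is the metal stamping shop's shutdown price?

The shutdown price is the minimum of AVC. VC = 40Q - 8Q^2 + Q^3, so AVC = 40 - 8Q + Q^2.
dAVC/dQ = -8 + 2Q = 0 gives Q = 4. min AVC = 40 - 8·4 + 4^2 = 24.
So the shutdown price is $24.

$24 per unit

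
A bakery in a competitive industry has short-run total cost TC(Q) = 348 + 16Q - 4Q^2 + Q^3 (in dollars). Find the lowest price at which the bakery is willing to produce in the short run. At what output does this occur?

The shutdown price is the minimum of AVC. VC = 16Q - 4Q^2 + Q^3, so AVC = 16 - 4Q + Q^2.
dAVC/dQ = -4 + 2Q = 0 gives Q = 2. min AVC = 16 - 4·2 + 2^2 = 12.
The firm shuts down for any P below $12.

$12 per unit, at Q = 2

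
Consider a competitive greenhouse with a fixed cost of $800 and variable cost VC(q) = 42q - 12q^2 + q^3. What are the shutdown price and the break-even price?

Shutdown price = $6; break-even price = $102

AVC = 42 - 12q + q^2; minimized at q = 6, giving min AVC = $6. That is the shutdown price.
ATC = 800/q + 42 - 12q + q^2. Setting dATC/dq = −800/q^2 − 12 + 2q = 0 gives q = 10 (since 2·10^3 − 12·10^2 = 800).
min ATC = 800/10 + 42 − 12·10 + 10^2 = $102. That is the break-even price.
Between these two prices the firm operates at a loss; above $102 it earns a profit.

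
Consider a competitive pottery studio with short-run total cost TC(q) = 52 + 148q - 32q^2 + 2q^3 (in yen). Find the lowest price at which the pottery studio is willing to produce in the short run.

¥20 per unit

Short-run supply begins at min AVC. From VC = 148q - 32q^2 + 2q^3, AVC = 148 - 32q + 2q^2.
At the minimum of AVC, MC = AVC. MC = 148 - 64q + 6q^2; setting MC = AVC gives 4q^2 - 32q = 0, so q = 8. min AVC = 20.
So the shutdown price is ¥20.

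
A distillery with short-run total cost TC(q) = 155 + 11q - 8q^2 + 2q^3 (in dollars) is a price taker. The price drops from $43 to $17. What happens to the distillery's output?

Output falls from 4 to 3

AVC = 11 - 8q + 2q^2, minimized at q = 2 where min AVC = $3. MC = 11 - 16q + 6q^2.
At P = $43 ≥ min AVC, set P = MC on the rising branch: q = 4.
At P = $17 ≥ min AVC, set P = MC: q = 3. The firm stays open but cuts output.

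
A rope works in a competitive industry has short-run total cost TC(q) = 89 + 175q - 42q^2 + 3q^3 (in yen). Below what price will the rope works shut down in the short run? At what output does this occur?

¥28 per unit, at q = 7

Short-run supply begins at min AVC. From VC = 175q - 42q^2 + 3q^3, AVC = 175 - 42q + 3q^2.
At the minimum of AVC, MC = AVC. MC = 175 - 84q + 9q^2; setting MC = AVC gives 6q^2 - 42q = 0, so q = 7. min AVC = 28.
So the shutdown price is ¥28.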